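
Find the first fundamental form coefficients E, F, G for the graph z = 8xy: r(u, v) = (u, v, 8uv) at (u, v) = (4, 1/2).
E = 17;  F = 128;  G = 1025

Partials: r_u = (1, 0, 8*v), r_v = (0, 1, 8*u). As functions of (u, v):
  E = r_u · r_u = 64*v^2 + 1,
  F = r_u · r_v = 64*u*v,
  G = r_v · r_v = 64*u^2 + 1.
Evaluating at (u, v) = (4, 1/2): E = 17, F = 128, G = 1025.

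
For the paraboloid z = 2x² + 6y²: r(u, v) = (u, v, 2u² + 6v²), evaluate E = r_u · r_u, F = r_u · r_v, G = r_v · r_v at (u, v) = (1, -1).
E = 17;  F = -48;  G = 145

Partials: r_u = (1, 0, 4*u), r_v = (0, 1, 12*v). As functions of (u, v):
  E = r_u · r_u = 16*u^2 + 1,
  F = r_u · r_v = 48*u*v,
  G = r_v · r_v = 144*v^2 + 1.
Evaluating at (u, v) = (1, -1): E = 17, F = -48, G = 145.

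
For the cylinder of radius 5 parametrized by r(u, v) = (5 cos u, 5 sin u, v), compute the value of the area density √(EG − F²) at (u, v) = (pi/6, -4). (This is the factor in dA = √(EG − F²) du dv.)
√(EG − F²)|_{(pi/6, -4)} = 5

E = 25, F = 0, G = 1, so EG − F² = 25. Taking the positive square root: √(EG − F²) = 5. At (u, v) = (pi/6, -4): 5.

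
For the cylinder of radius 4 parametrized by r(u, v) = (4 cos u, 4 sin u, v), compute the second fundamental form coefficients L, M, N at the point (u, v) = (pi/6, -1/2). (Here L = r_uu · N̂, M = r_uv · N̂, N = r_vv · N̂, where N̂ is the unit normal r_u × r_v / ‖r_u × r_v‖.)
L = -4;  M = 0;  N = 0

Compute the unit normal N̂(u, v) = (cos(u), sin(u), 0), and the second partials r_uu, r_uv, r_vv. Take dot products:
  L(u, v) = r_uu · N̂ = -4,
  M(u, v) = r_uv · N̂ = 0,
  N(u, v) = r_vv · N̂ = 0.
Evaluating at (u, v) = (pi/6, -1/2):
  L = -4, M = 0, N = 0.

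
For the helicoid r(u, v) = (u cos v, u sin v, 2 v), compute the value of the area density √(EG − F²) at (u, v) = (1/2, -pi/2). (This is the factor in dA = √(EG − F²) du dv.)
√(EG − F²)|_{(1/2, -pi/2)} = sqrt(17)/2

E = 1, F = 0, G = u^2 + 4, so EG − F² = u^2 + 4. Taking the positive square root: √(EG − F²) = sqrt(u^2 + 4). At (u, v) = (1/2, -pi/2): sqrt(17)/2.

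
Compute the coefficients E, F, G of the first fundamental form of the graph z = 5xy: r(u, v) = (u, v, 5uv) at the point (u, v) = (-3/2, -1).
E = 26;  F = 75/2;  G = 229/4

Partials: r_u = (1, 0, 5*v), r_v = (0, 1, 5*u). As functions of (u, v):
  E = r_u · r_u = 25*v^2 + 1,
  F = r_u · r_v = 25*u*v,
  G = r_v · r_v = 25*u^2 + 1.
Evaluating at (u, v) = (-3/2, -1): E = 26, F = 75/2, G = 229/4.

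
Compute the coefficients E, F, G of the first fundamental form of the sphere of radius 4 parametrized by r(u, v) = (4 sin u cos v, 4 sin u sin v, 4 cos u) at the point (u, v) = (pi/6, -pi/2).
E = 16;  F = 0;  G = 4

Partials: r_u = (4*cos(u)*cos(v), 4*sin(v)*cos(u), -4*sin(u)), r_v = (-4*sin(u)*sin(v), 4*sin(u)*cos(v), 0). As functions of (u, v):
  E = r_u · r_u = 16,
  F = r_u · r_v = 0,
  G = r_v · r_v = 16*sin(u)^2.
Evaluating at (u, v) = (pi/6, -pi/2): E = 16, F = 0, G = 4.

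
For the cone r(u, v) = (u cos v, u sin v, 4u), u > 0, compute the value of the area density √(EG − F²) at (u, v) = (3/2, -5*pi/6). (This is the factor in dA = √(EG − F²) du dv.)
√(EG − F²)|_{(3/2, -5*pi/6)} = 3*sqrt(17)/2

E = 17, F = 0, G = u^2, so EG − F² = 17*u^2. Taking the positive square root: √(EG − F²) = sqrt(17)*Abs(u). At (u, v) = (3/2, -5*pi/6): 3*sqrt(17)/2.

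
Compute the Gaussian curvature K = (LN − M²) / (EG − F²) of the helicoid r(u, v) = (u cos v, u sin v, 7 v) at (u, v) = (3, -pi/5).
K = -49/3364

Coefficients of the first fundamental form: E = 1, F = 0, G = u^2 + 49.
Coefficients of the second fundamental form: L = 0, M = -7/sqrt(u^2 + 49), N = 0.
Assemble K = (LN − M²)/(EG − F²) = -49/(u^2 + 49)^2. At (u, v) = (3, -pi/5): K = -49/3364.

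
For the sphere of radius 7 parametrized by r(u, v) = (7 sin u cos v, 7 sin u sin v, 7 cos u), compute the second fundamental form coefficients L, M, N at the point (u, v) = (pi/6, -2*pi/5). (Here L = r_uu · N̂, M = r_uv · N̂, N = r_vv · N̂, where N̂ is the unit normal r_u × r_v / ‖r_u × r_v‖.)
L = -7;  M = 0;  N = -7/4

Compute the unit normal N̂(u, v) = (sin(u)^2*cos(v)/Abs(sin(u)), sin(u)^2*sin(v)/Abs(sin(u)), sin(2*u)/(2*Abs(sin(u)))), and the second partials r_uu, r_uv, r_vv. Take dot products:
  L(u, v) = r_uu · N̂ = -7*sin(u)/Abs(sin(u)),
  M(u, v) = r_uv · N̂ = 0,
  N(u, v) = r_vv · N̂ = -7*sin(u)^3/Abs(sin(u)).
Evaluating at (u, v) = (pi/6, -2*pi/5):
  L = -7, M = 0, N = -7/4.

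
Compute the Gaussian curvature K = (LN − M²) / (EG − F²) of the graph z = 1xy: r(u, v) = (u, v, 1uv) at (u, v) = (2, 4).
K = -1/441

Coefficients of the first fundamental form: E = v^2 + 1, F = u*v, G = u^2 + 1.
Coefficients of the second fundamental form: L = 0, M = 1/sqrt(u^2 + v^2 + 1), N = 0.
Assemble K = (LN − M²)/(EG − F²) = 1/((u^2*v^2 - (u^2 + 1)*(v^2 + 1))*(u^2 + v^2 + 1)). At (u, v) = (2, 4): K = -1/441.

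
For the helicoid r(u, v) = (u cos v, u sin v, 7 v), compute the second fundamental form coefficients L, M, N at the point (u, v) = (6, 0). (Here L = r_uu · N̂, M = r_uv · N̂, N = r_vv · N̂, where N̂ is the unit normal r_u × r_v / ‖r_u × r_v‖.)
L = 0;  M = -7*sqrt(85)/85;  N = 0

Compute the unit normal N̂(u, v) = (7*sin(v)/sqrt(u^2 + 49), -7*cos(v)/sqrt(u^2 + 49), u/sqrt(u^2 + 49)), and the second partials r_uu, r_uv, r_vv. Take dot products:
  L(u, v) = r_uu · N̂ = 0,
  M(u, v) = r_uv · N̂ = -7/sqrt(u^2 + 49),
  N(u, v) = r_vv · N̂ = 0.
Evaluating at (u, v) = (6, 0):
  L = 0, M = -7*sqrt(85)/85, N = 0.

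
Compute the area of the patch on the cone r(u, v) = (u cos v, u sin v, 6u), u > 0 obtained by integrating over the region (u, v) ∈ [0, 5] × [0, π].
Area = 25*sqrt(37)*pi/2

Area = ∫∫ √(EG − F²) du dv with √(EG − F²) = sqrt(37)*Abs(u). Integrating over [0, 5] × [0, π] gives 25*sqrt(37)*pi/2.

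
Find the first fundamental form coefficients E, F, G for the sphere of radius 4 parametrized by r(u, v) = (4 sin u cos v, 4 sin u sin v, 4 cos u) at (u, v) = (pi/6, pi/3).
E = 16;  F = 0;  G = 4

Partials: r_u = (4*cos(u)*cos(v), 4*sin(v)*cos(u), -4*sin(u)), r_v = (-4*sin(u)*sin(v), 4*sin(u)*cos(v), 0). As functions of (u, v):
  E = r_u · r_u = 16,
  F = r_u · r_v = 0,
  G = r_v · r_v = 16*sin(u)^2.
Evaluating at (u, v) = (pi/6, pi/3): E = 16, F = 0, G = 4.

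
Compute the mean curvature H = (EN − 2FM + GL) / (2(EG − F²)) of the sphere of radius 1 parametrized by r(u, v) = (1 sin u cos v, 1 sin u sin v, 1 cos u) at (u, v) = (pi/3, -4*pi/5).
H = -1

With E = 1, F = 0, G = sin(u)^2, L = -sin(u)/Abs(sin(u)), M = 0, N = -sin(u)^3/Abs(sin(u)), assemble
  H = (EN − 2FM + GL) / (2(EG − F²)) = -sin(u)/Abs(sin(u)).
At (u, v) = (pi/3, -4*pi/5): H = -1.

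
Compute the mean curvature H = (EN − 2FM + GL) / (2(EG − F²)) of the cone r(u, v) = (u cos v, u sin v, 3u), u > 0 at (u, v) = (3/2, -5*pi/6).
H = sqrt(10)/10

With E = 10, F = 0, G = u^2, L = 0, M = 0, N = 3*sqrt(10)*u^2/(10*Abs(u)), assemble
  H = (EN − 2FM + GL) / (2(EG − F²)) = 3*sqrt(10)/(20*Abs(u)).
At (u, v) = (3/2, -5*pi/6): H = sqrt(10)/10.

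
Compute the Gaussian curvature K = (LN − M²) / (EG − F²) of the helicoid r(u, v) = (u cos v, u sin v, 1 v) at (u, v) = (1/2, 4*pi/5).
K = -16/25

Coefficients of the first fundamental form: E = 1, F = 0, G = u^2 + 1.
Coefficients of the second fundamental form: L = 0, M = -1/sqrt(u^2 + 1), N = 0.
Assemble K = (LN − M²)/(EG − F²) = -1/(u^2 + 1)^2. At (u, v) = (1/2, 4*pi/5): K = -16/25.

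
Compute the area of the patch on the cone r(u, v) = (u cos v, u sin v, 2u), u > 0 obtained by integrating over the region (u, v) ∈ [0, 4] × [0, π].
Area = 8*sqrt(5)*pi

Area = ∫∫ √(EG − F²) du dv with √(EG − F²) = sqrt(5)*Abs(u). Integrating over [0, 4] × [0, π] gives 8*sqrt(5)*pi.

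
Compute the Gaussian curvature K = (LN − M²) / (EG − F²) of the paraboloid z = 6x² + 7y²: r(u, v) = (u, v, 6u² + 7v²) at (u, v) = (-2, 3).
K = 168/5480281

Coefficients of the first fundamental form: E = 144*u^2 + 1, F = 168*u*v, G = 196*v^2 + 1.
Coefficients of the second fundamental form: L = 12/sqrt(144*u^2 + 196*v^2 + 1), M = 0, N = 14/sqrt(144*u^2 + 196*v^2 + 1).
Assemble K = (LN − M²)/(EG − F²) = 168/(20736*u^4 + 56448*u^2*v^2 + 288*u^2 + 38416*v^4 + 392*v^2 + 1). At (u, v) = (-2, 3): K = 168/5480281.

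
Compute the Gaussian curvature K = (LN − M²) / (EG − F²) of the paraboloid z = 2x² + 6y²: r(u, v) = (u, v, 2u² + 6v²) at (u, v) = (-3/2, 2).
K = 48/375769

Coefficients of the first fundamental form: E = 16*u^2 + 1, F = 48*u*v, G = 144*v^2 + 1.
Coefficients of the second fundamental form: L = 4/sqrt(16*u^2 + 144*v^2 + 1), M = 0, N = 12/sqrt(16*u^2 + 144*v^2 + 1).
Assemble K = (LN − M²)/(EG − F²) = 48/(256*u^4 + 4608*u^2*v^2 + 32*u^2 + 20736*v^4 + 288*v^2 + 1). At (u, v) = (-3/2, 2): K = 48/375769.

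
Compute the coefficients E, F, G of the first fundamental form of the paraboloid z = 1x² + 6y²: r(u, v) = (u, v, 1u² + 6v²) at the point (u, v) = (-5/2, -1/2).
E = 26;  F = 30;  G = 37

Partials: r_u = (1, 0, 2*u), r_v = (0, 1, 12*v). As functions of (u, v):
  E = r_u · r_u = 4*u^2 + 1,
  F = r_u · r_v = 24*u*v,
  G = r_v · r_v = 144*v^2 + 1.
Evaluating at (u, v) = (-5/2, -1/2): E = 26, F = 30, G = 37.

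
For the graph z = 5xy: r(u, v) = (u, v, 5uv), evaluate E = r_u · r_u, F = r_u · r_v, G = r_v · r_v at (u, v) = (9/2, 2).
E = 101;  F = 225;  G = 2029/4

Partials: r_u = (1, 0, 5*v), r_v = (0, 1, 5*u). As functions of (u, v):
  E = r_u · r_u = 25*v^2 + 1,
  F = r_u · r_v = 25*u*v,
  G = r_v · r_v = 25*u^2 + 1.
Evaluating at (u, v) = (9/2, 2): E = 101, F = 225, G = 2029/4.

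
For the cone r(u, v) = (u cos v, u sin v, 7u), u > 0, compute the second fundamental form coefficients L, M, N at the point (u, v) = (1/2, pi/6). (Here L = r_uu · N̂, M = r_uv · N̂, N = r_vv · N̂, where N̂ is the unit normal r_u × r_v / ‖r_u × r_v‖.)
L = 0;  M = 0;  N = 7*sqrt(2)/20

Compute the unit normal N̂(u, v) = (-7*sqrt(2)*u*cos(v)/(10*Abs(u)), -7*sqrt(2)*u*sin(v)/(10*Abs(u)), sqrt(2)*u/(10*Abs(u))), and the second partials r_uu, r_uv, r_vv. Take dot products:
  L(u, v) = r_uu · N̂ = 0,
  M(u, v) = r_uv · N̂ = 0,
  N(u, v) = r_vv · N̂ = 7*sqrt(2)*u^2/(10*Abs(u)).
Evaluating at (u, v) = (1/2, pi/6):
  L = 0, M = 0, N = 7*sqrt(2)/20.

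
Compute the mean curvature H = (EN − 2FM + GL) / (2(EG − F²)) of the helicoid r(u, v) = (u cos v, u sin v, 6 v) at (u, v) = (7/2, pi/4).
H = 0

With E = 1, F = 0, G = u^2 + 36, L = 0, M = -6/sqrt(u^2 + 36), N = 0, assemble
  H = (EN − 2FM + GL) / (2(EG − F²)) = 0.
At (u, v) = (7/2, pi/4): H = 0.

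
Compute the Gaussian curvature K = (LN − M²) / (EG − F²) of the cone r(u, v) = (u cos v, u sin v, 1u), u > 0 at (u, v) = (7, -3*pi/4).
K = 0

Coefficients of the first fundamental form: E = 2, F = 0, G = u^2.
Coefficients of the second fundamental form: L = 0, M = 0, N = sqrt(2)*u^2/(2*Abs(u)).
Assemble K = (LN − M²)/(EG − F²) = 0. At (u, v) = (7, -3*pi/4): K = 0.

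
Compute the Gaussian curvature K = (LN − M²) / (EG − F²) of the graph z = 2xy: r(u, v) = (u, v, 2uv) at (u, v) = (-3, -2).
K = -4/2809

Coefficients of the first fundamental form: E = 4*v^2 + 1, F = 4*u*v, G = 4*u^2 + 1.
Coefficients of the second fundamental form: L = 0, M = 2/sqrt(4*u^2 + 4*v^2 + 1), N = 0.
Assemble K = (LN − M²)/(EG − F²) = -4/(16*u^4 + 32*u^2*v^2 + 8*u^2 + 16*v^4 + 8*v^2 + 1). At (u, v) = (-3, -2): K = -4/2809.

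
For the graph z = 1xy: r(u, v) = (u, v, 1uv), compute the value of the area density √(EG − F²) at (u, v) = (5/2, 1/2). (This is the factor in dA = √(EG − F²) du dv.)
√(EG − F²)|_{(5/2, 1/2)} = sqrt(30)/2

E = v^2 + 1, F = u*v, G = u^2 + 1, so EG − F² = u^2 + v^2 + 1. Taking the positive square root: √(EG − F²) = sqrt(u^2 + v^2 + 1). At (u, v) = (5/2, 1/2): sqrt(30)/2.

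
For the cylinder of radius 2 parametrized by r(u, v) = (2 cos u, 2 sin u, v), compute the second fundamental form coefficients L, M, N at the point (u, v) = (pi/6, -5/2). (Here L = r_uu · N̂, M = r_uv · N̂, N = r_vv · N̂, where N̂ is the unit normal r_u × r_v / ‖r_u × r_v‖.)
L = -2;  M = 0;  N = 0

Compute the unit normal N̂(u, v) = (cos(u), sin(u), 0), and the second partials r_uu, r_uv, r_vv. Take dot products:
  L(u, v) = r_uu · N̂ = -2,
  M(u, v) = r_uv · N̂ = 0,
  N(u, v) = r_vv · N̂ = 0.
Evaluating at (u, v) = (pi/6, -5/2):
  L = -2, M = 0, N = 0.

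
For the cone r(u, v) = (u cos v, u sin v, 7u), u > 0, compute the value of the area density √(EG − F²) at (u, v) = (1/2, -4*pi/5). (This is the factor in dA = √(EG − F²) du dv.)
√(EG − F²)|_{(1/2, -4*pi/5)} = 5*sqrt(2)/2

E = 50, F = 0, G = u^2, so EG − F² = 50*u^2. Taking the positive square root: √(EG − F²) = 5*sqrt(2)*Abs(u). At (u, v) = (1/2, -4*pi/5): 5*sqrt(2)/2.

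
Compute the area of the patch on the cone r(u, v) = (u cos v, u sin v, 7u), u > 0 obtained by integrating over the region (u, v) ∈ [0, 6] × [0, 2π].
Area = 180*sqrt(2)*pi

Area = ∫∫ √(EG − F²) du dv with √(EG − F²) = 5*sqrt(2)*Abs(u). Integrating over [0, 6] × [0, 2π] gives 180*sqrt(2)*pi.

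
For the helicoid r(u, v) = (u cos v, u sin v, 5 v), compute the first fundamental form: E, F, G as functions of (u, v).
E = 1;  F = 0;  G = u^2 + 25

Compute partials: r_u = (cos(v), sin(v), 0), r_v = (-u*sin(v), u*cos(v), 5). Then
  E = r_u · r_u = 1,
  F = r_u · r_v = 0,
  G = r_v · r_v = u^2 + 25.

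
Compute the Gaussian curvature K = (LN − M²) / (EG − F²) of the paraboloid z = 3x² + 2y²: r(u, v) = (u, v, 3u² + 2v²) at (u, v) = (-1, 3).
K = 24/32761

Coefficients of the first fundamental form: E = 36*u^2 + 1, F = 24*u*v, G = 16*v^2 + 1.
Coefficients of the second fundamental form: L = 6/sqrt(36*u^2 + 16*v^2 + 1), M = 0, N = 4/sqrt(36*u^2 + 16*v^2 + 1).
Assemble K = (LN − M²)/(EG − F²) = 24/(1296*u^4 + 1152*u^2*v^2 + 72*u^2 + 256*v^4 + 32*v^2 + 1). At (u, v) = (-1, 3): K = 24/32761.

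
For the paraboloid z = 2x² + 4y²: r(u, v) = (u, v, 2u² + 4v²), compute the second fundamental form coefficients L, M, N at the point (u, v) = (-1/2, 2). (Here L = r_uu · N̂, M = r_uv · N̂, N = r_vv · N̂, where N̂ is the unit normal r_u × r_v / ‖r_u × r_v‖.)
L = 4*sqrt(29)/87;  M = 0;  N = 8*sqrt(29)/87

Compute the unit normal N̂(u, v) = (-4*u/sqrt(16*u^2 + 64*v^2 + 1), -8*v/sqrt(16*u^2 + 64*v^2 + 1), 1/sqrt(16*u^2 + 64*v^2 + 1)), and the second partials r_uu, r_uv, r_vv. Take dot products:
  L(u, v) = r_uu · N̂ = 4/sqrt(16*u^2 + 64*v^2 + 1),
  M(u, v) = r_uv · N̂ = 0,
  N(u, v) = r_vv · N̂ = 8/sqrt(16*u^2 + 64*v^2 + 1).
Evaluating at (u, v) = (-1/2, 2):
  L = 4*sqrt(29)/87, M = 0, N = 8*sqrt(29)/87.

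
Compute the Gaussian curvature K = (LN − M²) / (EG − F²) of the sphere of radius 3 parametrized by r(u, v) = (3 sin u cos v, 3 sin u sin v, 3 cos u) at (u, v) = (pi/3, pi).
K = 1/9

Coefficients of the first fundamental form: E = 9, F = 0, G = 9*sin(u)^2.
Coefficients of the second fundamental form: L = -3*sin(u)/Abs(sin(u)), M = 0, N = -3*sin(u)^3/Abs(sin(u)).
Assemble K = (LN − M²)/(EG − F²) = 1/9. At (u, v) = (pi/3, pi): K = 1/9.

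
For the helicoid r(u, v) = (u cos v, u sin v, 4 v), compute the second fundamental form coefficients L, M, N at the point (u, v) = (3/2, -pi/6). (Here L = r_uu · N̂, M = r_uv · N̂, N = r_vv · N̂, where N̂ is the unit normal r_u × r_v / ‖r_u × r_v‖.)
L = 0;  M = -8*sqrt(73)/73;  N = 0

Compute the unit normal N̂(u, v) = (4*sin(v)/sqrt(u^2 + 16), -4*cos(v)/sqrt(u^2 + 16), u/sqrt(u^2 + 16)), and the second partials r_uu, r_uv, r_vv. Take dot products:
  L(u, v) = r_uu · N̂ = 0,
  M(u, v) = r_uv · N̂ = -4/sqrt(u^2 + 16),
  N(u, v) = r_vv · N̂ = 0.
Evaluating at (u, v) = (3/2, -pi/6):
  L = 0, M = -8*sqrt(73)/73, N = 0.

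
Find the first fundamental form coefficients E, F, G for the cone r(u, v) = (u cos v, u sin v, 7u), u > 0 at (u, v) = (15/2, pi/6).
E = 50;  F = 0;  G = 225/4

Partials: r_u = (cos(v), sin(v), 7), r_v = (-u*sin(v), u*cos(v), 0). As functions of (u, v):
  E = r_u · r_u = 50,
  F = r_u · r_v = 0,
  G = r_v · r_v = u^2.
Evaluating at (u, v) = (15/2, pi/6): E = 50, F = 0, G = 225/4.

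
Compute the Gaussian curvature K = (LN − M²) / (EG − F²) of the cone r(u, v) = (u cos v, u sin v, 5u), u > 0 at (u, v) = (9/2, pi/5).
K = 0

Coefficients of the first fundamental form: E = 26, F = 0, G = u^2.
Coefficients of the second fundamental form: L = 0, M = 0, N = 5*sqrt(26)*u^2/(26*Abs(u)).
Assemble K = (LN − M²)/(EG − F²) = 0. At (u, v) = (9/2, pi/5): K = 0.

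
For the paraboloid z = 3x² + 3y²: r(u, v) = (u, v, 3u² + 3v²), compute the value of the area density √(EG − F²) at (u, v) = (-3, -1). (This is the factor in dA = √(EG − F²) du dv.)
√(EG − F²)|_{(-3, -1)} = 19

E = 36*u^2 + 1, F = 36*u*v, G = 36*v^2 + 1, so EG − F² = 36*u^2 + 36*v^2 + 1. Taking the positive square root: √(EG − F²) = sqrt(36*u^2 + 36*v^2 + 1). At (u, v) = (-3, -1): 19.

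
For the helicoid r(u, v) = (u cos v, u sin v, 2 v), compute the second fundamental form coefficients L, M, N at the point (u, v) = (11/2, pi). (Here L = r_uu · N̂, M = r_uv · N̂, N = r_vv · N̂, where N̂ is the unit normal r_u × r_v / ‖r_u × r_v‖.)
L = 0;  M = -4*sqrt(137)/137;  N = 0

Compute the unit normal N̂(u, v) = (2*sin(v)/sqrt(u^2 + 4), -2*cos(v)/sqrt(u^2 + 4), u/sqrt(u^2 + 4)), and the second partials r_uu, r_uv, r_vv. Take dot products:
  L(u, v) = r_uu · N̂ = 0,
  M(u, v) = r_uv · N̂ = -2/sqrt(u^2 + 4),
  N(u, v) = r_vv · N̂ = 0.
Evaluating at (u, v) = (11/2, pi):
  L = 0, M = -4*sqrt(137)/137, N = 0.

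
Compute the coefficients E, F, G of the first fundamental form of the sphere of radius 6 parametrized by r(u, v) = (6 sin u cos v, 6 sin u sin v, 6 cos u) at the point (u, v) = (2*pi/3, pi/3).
E = 36;  F = 0;  G = 27

Partials: r_u = (6*cos(u)*cos(v), 6*sin(v)*cos(u), -6*sin(u)), r_v = (-6*sin(u)*sin(v), 6*sin(u)*cos(v), 0). As functions of (u, v):
  E = r_u · r_u = 36,
  F = r_u · r_v = 0,
  G = r_v · r_v = 36*sin(u)^2.
Evaluating at (u, v) = (2*pi/3, pi/3): E = 36, F = 0, G = 27.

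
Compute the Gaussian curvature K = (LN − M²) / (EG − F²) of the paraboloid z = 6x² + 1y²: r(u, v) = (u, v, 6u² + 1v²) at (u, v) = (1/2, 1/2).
K = 6/361

Coefficients of the first fundamental form: E = 144*u^2 + 1, F = 24*u*v, G = 4*v^2 + 1.
Coefficients of the second fundamental form: L = 12/sqrt(144*u^2 + 4*v^2 + 1), M = 0, N = 2/sqrt(144*u^2 + 4*v^2 + 1).
Assemble K = (LN − M²)/(EG − F²) = 24/(20736*u^4 + 1152*u^2*v^2 + 288*u^2 + 16*v^4 + 8*v^2 + 1). At (u, v) = (1/2, 1/2): K = 6/361.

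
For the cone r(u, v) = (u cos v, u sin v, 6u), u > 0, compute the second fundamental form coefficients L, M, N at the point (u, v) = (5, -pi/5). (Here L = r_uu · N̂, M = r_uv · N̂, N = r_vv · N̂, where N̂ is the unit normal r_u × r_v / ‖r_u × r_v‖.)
L = 0;  M = 0;  N = 30*sqrt(37)/37

Compute the unit normal N̂(u, v) = (-6*sqrt(37)*u*cos(v)/(37*Abs(u)), -6*sqrt(37)*u*sin(v)/(37*Abs(u)), sqrt(37)*u/(37*Abs(u))), and the second partials r_uu, r_uv, r_vv. Take dot products:
  L(u, v) = r_uu · N̂ = 0,
  M(u, v) = r_uv · N̂ = 0,
  N(u, v) = r_vv · N̂ = 6*sqrt(37)*u^2/(37*Abs(u)).
Evaluating at (u, v) = (5, -pi/5):
  L = 0, M = 0, N = 30*sqrt(37)/37.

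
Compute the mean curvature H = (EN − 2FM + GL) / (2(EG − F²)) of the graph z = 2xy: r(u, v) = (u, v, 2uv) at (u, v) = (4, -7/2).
H = 28*sqrt(114)/3249

With E = 4*v^2 + 1, F = 4*u*v, G = 4*u^2 + 1, L = 0, M = 2/sqrt(4*u^2 + 4*v^2 + 1), N = 0, assemble
  H = (EN − 2FM + GL) / (2(EG − F²)) = -8*u*v/(4*u^2 + 4*v^2 + 1)^(3/2).
At (u, v) = (4, -7/2): H = 28*sqrt(114)/3249.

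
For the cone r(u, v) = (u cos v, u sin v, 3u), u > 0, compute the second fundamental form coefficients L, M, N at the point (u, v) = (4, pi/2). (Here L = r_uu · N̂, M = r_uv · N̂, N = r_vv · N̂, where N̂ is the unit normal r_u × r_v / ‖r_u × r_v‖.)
L = 0;  M = 0;  N = 6*sqrt(10)/5

Compute the unit normal N̂(u, v) = (-3*sqrt(10)*u*cos(v)/(10*Abs(u)), -3*sqrt(10)*u*sin(v)/(10*Abs(u)), sqrt(10)*u/(10*Abs(u))), and the second partials r_uu, r_uv, r_vv. Take dot products:
  L(u, v) = r_uu · N̂ = 0,
  M(u, v) = r_uv · N̂ = 0,
  N(u, v) = r_vv · N̂ = 3*sqrt(10)*u^2/(10*Abs(u)).
Evaluating at (u, v) = (4, pi/2):
  L = 0, M = 0, N = 6*sqrt(10)/5.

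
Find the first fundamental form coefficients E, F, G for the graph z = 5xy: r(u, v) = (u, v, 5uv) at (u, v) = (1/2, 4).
E = 401;  F = 50;  G = 29/4

Partials: r_u = (1, 0, 5*v), r_v = (0, 1, 5*u). As functions of (u, v):
  E = r_u · r_u = 25*v^2 + 1,
  F = r_u · r_v = 25*u*v,
  G = r_v · r_v = 25*u^2 + 1.
Evaluating at (u, v) = (1/2, 4): E = 401, F = 50, G = 29/4.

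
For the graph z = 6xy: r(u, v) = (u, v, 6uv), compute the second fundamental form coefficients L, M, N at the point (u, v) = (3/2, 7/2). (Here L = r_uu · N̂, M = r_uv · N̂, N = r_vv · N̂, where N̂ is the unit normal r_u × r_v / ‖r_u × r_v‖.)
L = 0;  M = 6*sqrt(523)/523;  N = 0

Compute the unit normal N̂(u, v) = (-6*v/sqrt(36*u^2 + 36*v^2 + 1), -6*u/sqrt(36*u^2 + 36*v^2 + 1), 1/sqrt(36*u^2 + 36*v^2 + 1)), and the second partials r_uu, r_uv, r_vv. Take dot products:
  L(u, v) = r_uu · N̂ = 0,
  M(u, v) = r_uv · N̂ = 6/sqrt(36*u^2 + 36*v^2 + 1),
  N(u, v) = r_vv · N̂ = 0.
Evaluating at (u, v) = (3/2, 7/2):
  L = 0, M = 6*sqrt(523)/523, N = 0.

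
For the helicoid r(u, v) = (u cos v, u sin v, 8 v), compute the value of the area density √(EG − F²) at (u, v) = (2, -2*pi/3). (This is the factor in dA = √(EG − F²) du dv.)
√(EG − F²)|_{(2, -2*pi/3)} = 2*sqrt(17)

E = 1, F = 0, G = u^2 + 64, so EG − F² = u^2 + 64. Taking the positive square root: √(EG − F²) = sqrt(u^2 + 64). At (u, v) = (2, -2*pi/3): 2*sqrt(17).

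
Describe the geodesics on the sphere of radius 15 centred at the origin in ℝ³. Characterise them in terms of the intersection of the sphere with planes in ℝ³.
Geodesics on the sphere of radius 15 are great circles — circles of radius 15 obtained as the intersection of the sphere with planes through the origin (the centre of the sphere).

A curve α(t) of nonzero constant speed on the sphere of radius 15 is a geodesic iff its acceleration α̈ is everywhere normal to the surface, i.e. parallel to the radial vector α(t). Then d/dt(α × α̇) = α̇ × α̇ + α × α̈ = 0, so α × α̇ is a constant vector n ≠ 0 and α(t) · n = 0 for all t: α lies in the plane through the origin with normal n. The intersection of that plane with the sphere is a circle of radius 15 (a great circle). Conversely, a great circle traversed at constant speed has centripetal acceleration pointing at the origin, hence normal to the sphere, so every great circle is a geodesic.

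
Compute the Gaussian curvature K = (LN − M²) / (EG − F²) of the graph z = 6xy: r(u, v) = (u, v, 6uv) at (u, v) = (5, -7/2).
K = -9/450241

Coefficients of the first fundamental form: E = 36*v^2 + 1, F = 36*u*v, G = 36*u^2 + 1.
Coefficients of the second fundamental form: L = 0, M = 6/sqrt(36*u^2 + 36*v^2 + 1), N = 0.
Assemble K = (LN − M²)/(EG − F²) = -36/(1296*u^4 + 2592*u^2*v^2 + 72*u^2 + 1296*v^4 + 72*v^2 + 1). At (u, v) = (5, -7/2): K = -9/450241.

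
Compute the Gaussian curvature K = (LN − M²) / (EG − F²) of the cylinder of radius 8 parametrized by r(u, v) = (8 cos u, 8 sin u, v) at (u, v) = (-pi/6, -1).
K = 0

Coefficients of the first fundamental form: E = 64, F = 0, G = 1.
Coefficients of the second fundamental form: L = -8, M = 0, N = 0.
Assemble K = (LN − M²)/(EG − F²) = 0. At (u, v) = (-pi/6, -1): K = 0.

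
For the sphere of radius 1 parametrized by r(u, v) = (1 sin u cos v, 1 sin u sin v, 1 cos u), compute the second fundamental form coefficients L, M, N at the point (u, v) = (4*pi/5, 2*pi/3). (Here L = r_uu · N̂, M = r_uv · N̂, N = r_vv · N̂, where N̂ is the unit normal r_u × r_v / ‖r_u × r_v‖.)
L = -1;  M = 0;  N = -5/8 + sqrt(5)/8

Compute the unit normal N̂(u, v) = (sin(u)^2*cos(v)/Abs(sin(u)), sin(u)^2*sin(v)/Abs(sin(u)), sin(2*u)/(2*Abs(sin(u)))), and the second partials r_uu, r_uv, r_vv. Take dot products:
  L(u, v) = r_uu · N̂ = -sin(u)/Abs(sin(u)),
  M(u, v) = r_uv · N̂ = 0,
  N(u, v) = r_vv · N̂ = -sin(u)^3/Abs(sin(u)).
Evaluating at (u, v) = (4*pi/5, 2*pi/3):
  L = -1, M = 0, N = -5/8 + sqrt(5)/8.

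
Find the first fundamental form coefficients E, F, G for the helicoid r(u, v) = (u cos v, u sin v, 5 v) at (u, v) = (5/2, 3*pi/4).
E = 1;  F = 0;  G = 125/4

Partials: r_u = (cos(v), sin(v), 0), r_v = (-u*sin(v), u*cos(v), 5). As functions of (u, v):
  E = r_u · r_u = 1,
  F = r_u · r_v = 0,
  G = r_v · r_v = u^2 + 25.
Evaluating at (u, v) = (5/2, 3*pi/4): E = 1, F = 0, G = 125/4.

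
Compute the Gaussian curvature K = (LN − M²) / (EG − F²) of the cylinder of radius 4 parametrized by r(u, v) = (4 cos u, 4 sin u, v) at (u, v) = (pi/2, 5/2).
K = 0

Coefficients of the first fundamental form: E = 16, F = 0, G = 1.
Coefficients of the second fundamental form: L = -4, M = 0, N = 0.
Assemble K = (LN − M²)/(EG − F²) = 0. At (u, v) = (pi/2, 5/2): K = 0.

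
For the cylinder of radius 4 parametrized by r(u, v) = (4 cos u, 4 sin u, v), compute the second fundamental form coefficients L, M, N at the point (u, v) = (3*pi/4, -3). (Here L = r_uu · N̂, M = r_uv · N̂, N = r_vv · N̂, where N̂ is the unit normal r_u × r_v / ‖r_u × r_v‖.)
L = -4;  M = 0;  N = 0

Compute the unit normal N̂(u, v) = (cos(u), sin(u), 0), and the second partials r_uu, r_uv, r_vv. Take dot products:
  L(u, v) = r_uu · N̂ = -4,
  M(u, v) = r_uv · N̂ = 0,
  N(u, v) = r_vv · N̂ = 0.
Evaluating at (u, v) = (3*pi/4, -3):
  L = -4, M = 0, N = 0.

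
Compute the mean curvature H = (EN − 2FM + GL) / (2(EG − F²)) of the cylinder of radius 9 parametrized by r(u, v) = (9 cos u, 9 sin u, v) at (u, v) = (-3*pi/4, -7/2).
H = -1/18

With E = 81, F = 0, G = 1, L = -9, M = 0, N = 0, assemble
  H = (EN − 2FM + GL) / (2(EG − F²)) = -1/18.
At (u, v) = (-3*pi/4, -7/2): H = -1/18.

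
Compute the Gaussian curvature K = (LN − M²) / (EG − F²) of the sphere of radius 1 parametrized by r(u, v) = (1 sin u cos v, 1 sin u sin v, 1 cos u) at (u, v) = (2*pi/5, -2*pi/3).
K = 1

Coefficients of the first fundamental form: E = 1, F = 0, G = sin(u)^2.
Coefficients of the second fundamental form: L = -sin(u)/Abs(sin(u)), M = 0, N = -sin(u)^3/Abs(sin(u)).
Assemble K = (LN − M²)/(EG − F²) = 1. At (u, v) = (2*pi/5, -2*pi/3): K = 1.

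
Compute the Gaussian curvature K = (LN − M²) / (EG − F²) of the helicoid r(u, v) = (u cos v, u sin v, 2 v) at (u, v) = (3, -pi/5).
K = -4/169

Coefficients of the first fundamental form: E = 1, F = 0, G = u^2 + 4.
Coefficients of the second fundamental form: L = 0, M = -2/sqrt(u^2 + 4), N = 0.
Assemble K = (LN − M²)/(EG − F²) = -4/(u^2 + 4)^2. At (u, v) = (3, -pi/5): K = -4/169.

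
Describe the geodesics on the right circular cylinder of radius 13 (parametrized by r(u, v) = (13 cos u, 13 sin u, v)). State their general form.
The cylinder is flat (K = 0) and locally isometric to the plane via the development (u, v) ↦ (13 u, v). Geodesics are the pre-images of straight lines: circles (v constant), vertical lines (u constant), and helices (v = c · u + d) for constants c, d.

A right cylinder has E = 13², F = 0, G = 1, so EG − F² = 13², and L = −13, M = N = 0, giving K = (LN − M²)/(EG − F²) = 0 everywhere. A flat surface is locally isometric to the Euclidean plane via the map (u, v) ↦ (13 u, v). Straight lines in the (x̃, ỹ) plane pull back to: (a) horizontal circles (v = const), (b) vertical generators (u = const), and (c) helices (13 u tan θ = v, i.e. v = c · u + d).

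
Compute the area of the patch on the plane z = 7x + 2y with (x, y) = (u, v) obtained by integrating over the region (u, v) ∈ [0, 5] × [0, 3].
Area = 45*sqrt(6)

Area = ∫∫ √(EG − F²) du dv with √(EG − F²) = 3*sqrt(6). Integrating over [0, 5] × [0, 3] gives 45*sqrt(6).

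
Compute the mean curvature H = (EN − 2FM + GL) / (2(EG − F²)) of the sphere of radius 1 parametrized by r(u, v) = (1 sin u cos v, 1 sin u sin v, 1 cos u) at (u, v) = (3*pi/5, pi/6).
H = -1

With E = 1, F = 0, G = sin(u)^2, L = -sin(u)/Abs(sin(u)), M = 0, N = -sin(u)^3/Abs(sin(u)), assemble
  H = (EN − 2FM + GL) / (2(EG − F²)) = -sin(u)/Abs(sin(u)).
At (u, v) = (3*pi/5, pi/6): H = -1.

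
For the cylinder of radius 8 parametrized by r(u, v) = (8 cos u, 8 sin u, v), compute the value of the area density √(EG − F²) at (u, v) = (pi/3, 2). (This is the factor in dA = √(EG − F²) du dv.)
√(EG − F²)|_{(pi/3, 2)} = 8

E = 64, F = 0, G = 1, so EG − F² = 64. Taking the positive square root: √(EG − F²) = 8. At (u, v) = (pi/3, 2): 8.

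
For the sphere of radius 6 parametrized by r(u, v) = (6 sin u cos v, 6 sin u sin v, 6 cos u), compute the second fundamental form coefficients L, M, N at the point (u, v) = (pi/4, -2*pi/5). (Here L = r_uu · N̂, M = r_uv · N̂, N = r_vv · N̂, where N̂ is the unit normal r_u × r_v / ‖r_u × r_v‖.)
L = -6;  M = 0;  N = -3

Compute the unit normal N̂(u, v) = (sin(u)^2*cos(v)/Abs(sin(u)), sin(u)^2*sin(v)/Abs(sin(u)), sin(2*u)/(2*Abs(sin(u)))), and the second partials r_uu, r_uv, r_vv. Take dot products:
  L(u, v) = r_uu · N̂ = -6*sin(u)/Abs(sin(u)),
  M(u, v) = r_uv · N̂ = 0,
  N(u, v) = r_vv · N̂ = -6*sin(u)^3/Abs(sin(u)).
Evaluating at (u, v) = (pi/4, -2*pi/5):
  L = -6, M = 0, N = -3.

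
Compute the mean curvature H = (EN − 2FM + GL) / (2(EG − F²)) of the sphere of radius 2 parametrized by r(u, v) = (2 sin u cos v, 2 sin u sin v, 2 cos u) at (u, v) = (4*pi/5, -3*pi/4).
H = -1/2

With E = 4, F = 0, G = 4*sin(u)^2, L = -2*sin(u)/Abs(sin(u)), M = 0, N = -2*sin(u)^3/Abs(sin(u)), assemble
  H = (EN − 2FM + GL) / (2(EG − F²)) = -sin(u)/(2*Abs(sin(u))).
At (u, v) = (4*pi/5, -3*pi/4): H = -1/2.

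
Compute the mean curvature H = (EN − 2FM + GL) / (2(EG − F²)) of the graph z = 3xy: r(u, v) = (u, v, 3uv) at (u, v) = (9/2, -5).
H = 4860*sqrt(1633)/2666689

With E = 9*v^2 + 1, F = 9*u*v, G = 9*u^2 + 1, L = 0, M = 3/sqrt(9*u^2 + 9*v^2 + 1), N = 0, assemble
  H = (EN − 2FM + GL) / (2(EG − F²)) = -27*u*v/(9*u^2 + 9*v^2 + 1)^(3/2).
At (u, v) = (9/2, -5): H = 4860*sqrt(1633)/2666689.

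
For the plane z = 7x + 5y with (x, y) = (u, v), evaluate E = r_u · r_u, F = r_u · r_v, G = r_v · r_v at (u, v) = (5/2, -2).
E = 50;  F = 35;  G = 26

Partials: r_u = (1, 0, 7), r_v = (0, 1, 5). As functions of (u, v):
  E = r_u · r_u = 50,
  F = r_u · r_v = 35,
  G = r_v · r_v = 26.
Evaluating at (u, v) = (5/2, -2): E = 50, F = 35, G = 26.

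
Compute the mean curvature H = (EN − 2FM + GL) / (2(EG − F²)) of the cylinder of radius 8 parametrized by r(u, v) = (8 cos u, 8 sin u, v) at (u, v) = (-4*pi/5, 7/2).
H = -1/16

With E = 64, F = 0, G = 1, L = -8, M = 0, N = 0, assemble
  H = (EN − 2FM + GL) / (2(EG − F²)) = -1/16.
At (u, v) = (-4*pi/5, 7/2): H = -1/16.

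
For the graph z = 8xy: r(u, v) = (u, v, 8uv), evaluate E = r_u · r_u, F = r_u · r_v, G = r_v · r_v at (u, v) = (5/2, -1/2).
E = 17;  F = -80;  G = 401

Partials: r_u = (1, 0, 8*v), r_v = (0, 1, 8*u). As functions of (u, v):
  E = r_u · r_u = 64*v^2 + 1,
  F = r_u · r_v = 64*u*v,
  G = r_v · r_v = 64*u^2 + 1.
Evaluating at (u, v) = (5/2, -1/2): E = 17, F = -80, G = 401.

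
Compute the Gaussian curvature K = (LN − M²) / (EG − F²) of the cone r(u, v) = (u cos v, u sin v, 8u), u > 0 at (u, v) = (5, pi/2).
K = 0

Coefficients of the first fundamental form: E = 65, F = 0, G = u^2.
Coefficients of the second fundamental form: L = 0, M = 0, N = 8*sqrt(65)*u^2/(65*Abs(u)).
Assemble K = (LN − M²)/(EG − F²) = 0. At (u, v) = (5, pi/2): K = 0.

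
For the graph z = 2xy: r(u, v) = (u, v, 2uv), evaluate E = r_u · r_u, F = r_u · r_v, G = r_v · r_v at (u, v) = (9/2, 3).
E = 37;  F = 54;  G = 82

Partials: r_u = (1, 0, 2*v), r_v = (0, 1, 2*u). As functions of (u, v):
  E = r_u · r_u = 4*v^2 + 1,
  F = r_u · r_v = 4*u*v,
  G = r_v · r_v = 4*u^2 + 1.
Evaluating at (u, v) = (9/2, 3): E = 37, F = 54, G = 82.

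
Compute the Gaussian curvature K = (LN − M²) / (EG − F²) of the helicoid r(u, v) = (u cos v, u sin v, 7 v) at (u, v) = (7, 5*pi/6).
K = -1/196

Coefficients of the first fundamental form: E = 1, F = 0, G = u^2 + 49.
Coefficients of the second fundamental form: L = 0, M = -7/sqrt(u^2 + 49), N = 0.
Assemble K = (LN − M²)/(EG − F²) = -49/(u^2 + 49)^2. At (u, v) = (7, 5*pi/6): K = -1/196.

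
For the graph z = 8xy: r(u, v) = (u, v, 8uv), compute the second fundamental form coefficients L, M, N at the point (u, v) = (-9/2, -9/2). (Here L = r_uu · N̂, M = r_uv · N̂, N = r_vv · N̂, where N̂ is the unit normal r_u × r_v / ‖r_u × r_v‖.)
L = 0;  M = 8*sqrt(2593)/2593;  N = 0

Compute the unit normal N̂(u, v) = (-8*v/sqrt(64*u^2 + 64*v^2 + 1), -8*u/sqrt(64*u^2 + 64*v^2 + 1), 1/sqrt(64*u^2 + 64*v^2 + 1)), and the second partials r_uu, r_uv, r_vv. Take dot products:
  L(u, v) = r_uu · N̂ = 0,
  M(u, v) = r_uv · N̂ = 8/sqrt(64*u^2 + 64*v^2 + 1),
  N(u, v) = r_vv · N̂ = 0.
Evaluating at (u, v) = (-9/2, -9/2):
  L = 0, M = 8*sqrt(2593)/2593, N = 0.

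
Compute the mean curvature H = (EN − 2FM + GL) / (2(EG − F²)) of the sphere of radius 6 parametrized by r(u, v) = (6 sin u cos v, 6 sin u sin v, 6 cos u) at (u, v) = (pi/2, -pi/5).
H = -1/6

With E = 36, F = 0, G = 36*sin(u)^2, L = -6*sin(u)/Abs(sin(u)), M = 0, N = -6*sin(u)^3/Abs(sin(u)), assemble
  H = (EN − 2FM + GL) / (2(EG − F²)) = -sin(u)/(6*Abs(sin(u))).
At (u, v) = (pi/2, -pi/5): H = -1/6.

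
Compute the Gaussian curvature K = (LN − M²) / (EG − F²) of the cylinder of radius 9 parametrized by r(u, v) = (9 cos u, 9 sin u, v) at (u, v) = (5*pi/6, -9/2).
K = 0

Coefficients of the first fundamental form: E = 81, F = 0, G = 1.
Coefficients of the second fundamental form: L = -9, M = 0, N = 0.
Assemble K = (LN − M²)/(EG − F²) = 0. At (u, v) = (5*pi/6, -9/2): K = 0.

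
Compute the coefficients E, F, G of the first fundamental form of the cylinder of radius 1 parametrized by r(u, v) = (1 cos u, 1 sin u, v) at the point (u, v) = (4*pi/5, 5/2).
E = 1;  F = 0;  G = 1

Partials: r_u = (-sin(u), cos(u), 0), r_v = (0, 0, 1). As functions of (u, v):
  E = r_u · r_u = 1,
  F = r_u · r_v = 0,
  G = r_v · r_v = 1.
Evaluating at (u, v) = (4*pi/5, 5/2): E = 1, F = 0, G = 1.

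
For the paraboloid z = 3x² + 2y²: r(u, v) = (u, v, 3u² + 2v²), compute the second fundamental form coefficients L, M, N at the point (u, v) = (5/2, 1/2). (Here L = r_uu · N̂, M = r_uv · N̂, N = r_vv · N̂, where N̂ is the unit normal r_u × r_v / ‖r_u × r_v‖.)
L = 3*sqrt(230)/115;  M = 0;  N = 2*sqrt(230)/115

Compute the unit normal N̂(u, v) = (-6*u/sqrt(36*u^2 + 16*v^2 + 1), -4*v/sqrt(36*u^2 + 16*v^2 + 1), 1/sqrt(36*u^2 + 16*v^2 + 1)), and the second partials r_uu, r_uv, r_vv. Take dot products:
  L(u, v) = r_uu · N̂ = 6/sqrt(36*u^2 + 16*v^2 + 1),
  M(u, v) = r_uv · N̂ = 0,
  N(u, v) = r_vv · N̂ = 4/sqrt(36*u^2 + 16*v^2 + 1).
Evaluating at (u, v) = (5/2, 1/2):
  L = 3*sqrt(230)/115, M = 0, N = 2*sqrt(230)/115.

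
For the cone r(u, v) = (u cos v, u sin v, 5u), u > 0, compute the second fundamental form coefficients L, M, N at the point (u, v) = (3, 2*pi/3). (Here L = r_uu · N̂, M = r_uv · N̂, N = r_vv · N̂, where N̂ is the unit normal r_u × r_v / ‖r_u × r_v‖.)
L = 0;  M = 0;  N = 15*sqrt(26)/26

Compute the unit normal N̂(u, v) = (-5*sqrt(26)*u*cos(v)/(26*Abs(u)), -5*sqrt(26)*u*sin(v)/(26*Abs(u)), sqrt(26)*u/(26*Abs(u))), and the second partials r_uu, r_uv, r_vv. Take dot products:
  L(u, v) = r_uu · N̂ = 0,
  M(u, v) = r_uv · N̂ = 0,
  N(u, v) = r_vv · N̂ = 5*sqrt(26)*u^2/(26*Abs(u)).
Evaluating at (u, v) = (3, 2*pi/3):
  L = 0, M = 0, N = 15*sqrt(26)/26.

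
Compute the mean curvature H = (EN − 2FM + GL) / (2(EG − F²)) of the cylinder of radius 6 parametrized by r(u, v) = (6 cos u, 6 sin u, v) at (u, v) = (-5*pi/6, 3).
H = -1/12

With E = 36, F = 0, G = 1, L = -6, M = 0, N = 0, assemble
  H = (EN − 2FM + GL) / (2(EG − F²)) = -1/12.
At (u, v) = (-5*pi/6, 3): H = -1/12.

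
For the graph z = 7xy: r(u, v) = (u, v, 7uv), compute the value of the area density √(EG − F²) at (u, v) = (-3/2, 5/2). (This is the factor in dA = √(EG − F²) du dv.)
√(EG − F²)|_{(-3/2, 5/2)} = sqrt(1670)/2

E = 49*v^2 + 1, F = 49*u*v, G = 49*u^2 + 1, so EG − F² = 49*u^2 + 49*v^2 + 1. Taking the positive square root: √(EG − F²) = sqrt(49*u^2 + 49*v^2 + 1). At (u, v) = (-3/2, 5/2): sqrt(1670)/2.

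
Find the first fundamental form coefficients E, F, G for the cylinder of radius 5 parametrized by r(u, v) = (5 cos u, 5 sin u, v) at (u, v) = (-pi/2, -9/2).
E = 25;  F = 0;  G = 1

Partials: r_u = (-5*sin(u), 5*cos(u), 0), r_v = (0, 0, 1). As functions of (u, v):
  E = r_u · r_u = 25,
  F = r_u · r_v = 0,
  G = r_v · r_v = 1.
Evaluating at (u, v) = (-pi/2, -9/2): E = 25, F = 0, G = 1.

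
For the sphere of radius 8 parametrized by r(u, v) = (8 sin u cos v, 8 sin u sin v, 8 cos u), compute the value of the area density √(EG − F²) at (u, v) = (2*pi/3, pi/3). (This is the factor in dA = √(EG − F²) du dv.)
√(EG − F²)|_{(2*pi/3, pi/3)} = 32*sqrt(3)

E = 64, F = 0, G = 64*sin(u)^2, so EG − F² = 4096*sin(u)^2. Taking the positive square root: √(EG − F²) = 64*Abs(sin(u)). At (u, v) = (2*pi/3, pi/3): 32*sqrt(3).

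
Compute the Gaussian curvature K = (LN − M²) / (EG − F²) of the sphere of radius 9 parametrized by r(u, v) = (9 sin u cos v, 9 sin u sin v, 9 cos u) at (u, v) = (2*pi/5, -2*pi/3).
K = 1/81

Coefficients of the first fundamental form: E = 81, F = 0, G = 81*sin(u)^2.
Coefficients of the second fundamental form: L = -9*sin(u)/Abs(sin(u)), M = 0, N = -9*sin(u)^3/Abs(sin(u)).
Assemble K = (LN − M²)/(EG − F²) = 1/81. At (u, v) = (2*pi/5, -2*pi/3): K = 1/81.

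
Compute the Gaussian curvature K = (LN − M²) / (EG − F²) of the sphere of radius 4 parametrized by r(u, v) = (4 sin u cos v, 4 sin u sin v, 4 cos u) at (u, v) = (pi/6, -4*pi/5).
K = 1/16

Coefficients of the first fundamental form: E = 16, F = 0, G = 16*sin(u)^2.
Coefficients of the second fundamental form: L = -4*sin(u)/Abs(sin(u)), M = 0, N = -4*sin(u)^3/Abs(sin(u)).
Assemble K = (LN − M²)/(EG − F²) = 1/16. At (u, v) = (pi/6, -4*pi/5): K = 1/16.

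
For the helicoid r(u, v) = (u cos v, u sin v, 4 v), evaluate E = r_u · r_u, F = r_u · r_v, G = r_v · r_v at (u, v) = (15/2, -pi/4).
E = 1;  F = 0;  G = 289/4

Partials: r_u = (cos(v), sin(v), 0), r_v = (-u*sin(v), u*cos(v), 4). As functions of (u, v):
  E = r_u · r_u = 1,
  F = r_u · r_v = 0,
  G = r_v · r_v = u^2 + 16.
Evaluating at (u, v) = (15/2, -pi/4): E = 1, F = 0, G = 289/4.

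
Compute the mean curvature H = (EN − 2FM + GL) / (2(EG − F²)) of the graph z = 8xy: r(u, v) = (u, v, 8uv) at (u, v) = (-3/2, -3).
H = -2304*sqrt(721)/519841

With E = 64*v^2 + 1, F = 64*u*v, G = 64*u^2 + 1, L = 0, M = 8/sqrt(64*u^2 + 64*v^2 + 1), N = 0, assemble
  H = (EN − 2FM + GL) / (2(EG − F²)) = -512*u*v/(64*u^2 + 64*v^2 + 1)^(3/2).
At (u, v) = (-3/2, -3): H = -2304*sqrt(721)/519841.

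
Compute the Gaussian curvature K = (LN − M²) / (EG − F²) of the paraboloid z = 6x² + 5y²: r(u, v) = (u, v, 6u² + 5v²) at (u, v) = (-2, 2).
K = 120/954529

Coefficients of the first fundamental form: E = 144*u^2 + 1, F = 120*u*v, G = 100*v^2 + 1.
Coefficients of the second fundamental form: L = 12/sqrt(144*u^2 + 100*v^2 + 1), M = 0, N = 10/sqrt(144*u^2 + 100*v^2 + 1).
Assemble K = (LN − M²)/(EG − F²) = 120/(20736*u^4 + 28800*u^2*v^2 + 288*u^2 + 10000*v^4 + 200*v^2 + 1). At (u, v) = (-2, 2): K = 120/954529.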